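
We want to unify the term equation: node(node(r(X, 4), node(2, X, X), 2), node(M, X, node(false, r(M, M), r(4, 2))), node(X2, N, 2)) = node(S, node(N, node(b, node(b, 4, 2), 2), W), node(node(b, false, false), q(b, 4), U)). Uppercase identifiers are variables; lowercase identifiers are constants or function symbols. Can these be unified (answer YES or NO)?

YES

Decompose node/3: node(r(X, 4), node(2, X, X), 2) = S,  node(M, X, node(false, r(M, M), r(4, 2))) = node(N, node(b, node(b, 4, 2), 2), W),  node(X2, N, 2) = node(node(b, false, false), q(b, 4), U).
Bind S := node(r(X, 4), node(2, X, X), 2); no other remaining equation mentions S.
Decompose node/3: M = N,  X = node(b, node(b, 4, 2), 2),  node(false, r(M, M), r(4, 2)) = W.
Bind M := N; substituting into the one remaining equation that mentions M gives: node(false, r(N, N), r(4, 2)) = W.
Bind X := node(b, node(b, 4, 2), 2); no other remaining equation mentions X. Substituting into the earlier binding gives S := node(r(node(b, node(b, 4, 2), 2), 4), node(2, node(b, node(b, 4, 2), 2), node(b, node(b, 4, 2), 2)), 2).
Bind W := node(false, r(N, N), r(4, 2)); no other remaining equation mentions W.
Decompose node/3: X2 = node(b, false, false),  N = q(b, 4),  2 = U.
Bind X2 := node(b, false, false); no other remaining equation mentions X2.
Bind N := q(b, 4); no other remaining equation mentions N. Substituting into the earlier bindings gives M := q(b, 4), W := node(false, r(q(b, 4), q(b, 4)), r(4, 2)).
Bind U := 2.
No equations remain and no clash or occurs-check failure arose, so a unifier exists.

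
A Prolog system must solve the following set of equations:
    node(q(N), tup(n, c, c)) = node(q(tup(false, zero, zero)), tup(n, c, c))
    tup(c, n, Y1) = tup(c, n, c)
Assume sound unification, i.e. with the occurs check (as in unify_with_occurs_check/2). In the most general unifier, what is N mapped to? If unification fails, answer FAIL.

tup(false, zero, zero)

Decompose node/2: q(N) = q(tup(false, zero, zero)),  tup(n, c, c) = tup(n, c, c).
Decompose q/1: N = tup(false, zero, zero).
Bind N := tup(false, zero, zero); no other remaining equation mentions N.
Delete trivial equation tup(n, c, c) = tup(n, c, c).
Decompose tup/3: c = c,  n = n,  Y1 = c.
Delete trivial equation c = c.
Delete trivial equation n = n.
Bind Y1 := c.
MGU = { N = tup(false, zero, zero), Y1 = c }, so N = tup(false, zero, zero).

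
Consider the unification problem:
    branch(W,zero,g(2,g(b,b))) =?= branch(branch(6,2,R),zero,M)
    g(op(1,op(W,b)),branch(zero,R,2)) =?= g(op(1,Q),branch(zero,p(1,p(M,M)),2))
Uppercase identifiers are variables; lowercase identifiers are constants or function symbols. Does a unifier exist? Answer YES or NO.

Decompose branch/3: W =?= branch(6,2,R),  zero =?= zero,  g(2,g(b,b)) =?= M.
Bind W := branch(6,2,R); substituting into the one remaining equation that mentions W gives: g(op(1,op(branch(6,2,R),b)),branch(zero,R,2)) =?= g(op(1,Q),branch(zero,p(1,p(M,M)),2)).
Delete trivial equation zero =?= zero.
Bind M := g(2,g(b,b)); substituting into the remaining equation gives: g(op(1,op(branch(6,2,R),b)),branch(zero,R,2)) =?= g(op(1,Q),branch(zero,p(1,p(g(2,g(b,b)),g(2,g(b,b)))),2)).
Decompose g/2: op(1,op(branch(6,2,R),b)) =?= op(1,Q),  branch(zero,R,2) =?= branch(zero,p(1,p(g(2,g(b,b)),g(2,g(b,b)))),2).
Decompose op/2: 1 =?= 1,  op(branch(6,2,R),b) =?= Q.
Delete trivial equation 1 =?= 1.
Bind Q := op(branch(6,2,R),b); no other remaining equation mentions Q.
Decompose branch/3: zero =?= zero,  R =?= p(1,p(g(2,g(b,b)),g(2,g(b,b)))),  2 =?= 2.
Delete trivial equation zero =?= zero.
Bind R := p(1,p(g(2,g(b,b)),g(2,g(b,b)))); no other remaining equation mentions R. Substituting into the earlier bindings gives W := branch(6,2,p(1,p(g(2,g(b,b)),g(2,g(b,b))))), Q := op(branch(6,2,p(1,p(g(2,g(b,b)),g(2,g(b,b))))),b).
Delete trivial equation 2 =?= 2.
No equations remain and no clash or occurs-check failure arose, so a unifier exists.

YES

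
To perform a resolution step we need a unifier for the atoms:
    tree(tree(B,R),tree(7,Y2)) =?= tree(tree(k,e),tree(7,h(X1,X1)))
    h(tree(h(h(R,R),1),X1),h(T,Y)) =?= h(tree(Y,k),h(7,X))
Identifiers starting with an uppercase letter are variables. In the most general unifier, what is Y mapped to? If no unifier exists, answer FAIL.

h(h(e,e),1)

Decompose tree/2: tree(B,R) =?= tree(k,e),  tree(7,Y2) =?= tree(7,h(X1,X1)).
Decompose tree/2: B =?= k,  R =?= e.
Bind B := k; no other remaining equation mentions B.
Bind R := e; substituting into the one remaining equation that mentions R gives: h(tree(h(h(e,e),1),X1),h(T,Y)) =?= h(tree(Y,k),h(7,X)).
Decompose tree/2: 7 =?= 7,  Y2 =?= h(X1,X1).
Delete trivial equation 7 =?= 7.
Bind Y2 := h(X1,X1); no other remaining equation mentions Y2.
Decompose h/2: tree(h(h(e,e),1),X1) =?= tree(Y,k),  h(T,Y) =?= h(7,X).
Decompose tree/2: h(h(e,e),1) =?= Y,  X1 =?= k.
Bind Y := h(h(e,e),1); substituting into the one remaining equation that mentions Y gives: h(T,h(h(e,e),1)) =?= h(7,X).
Bind X1 := k; no other remaining equation mentions X1. Substituting into the earlier binding gives Y2 := h(k,k).
Decompose h/2: T =?= 7,  h(h(e,e),1) =?= X.
Bind T := 7; no other remaining equation mentions T.
Bind X := h(h(e,e),1).
MGU = { B := k, R := e, Y2 := h(k,k), Y := h(h(e,e),1), X1 := k, T := 7, X := h(h(e,e),1) }, so Y := h(h(e,e),1).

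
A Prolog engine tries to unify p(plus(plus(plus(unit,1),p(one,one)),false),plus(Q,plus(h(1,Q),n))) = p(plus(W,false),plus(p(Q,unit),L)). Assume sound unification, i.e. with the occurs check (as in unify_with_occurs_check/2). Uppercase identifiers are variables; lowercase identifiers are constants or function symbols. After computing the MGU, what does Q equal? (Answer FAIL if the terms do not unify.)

Decompose p/2: plus(plus(plus(unit,1),p(one,one)),false) = plus(W,false),  plus(Q,plus(h(1,Q),n)) = plus(p(Q,unit),L).
Decompose plus/2: plus(plus(unit,1),p(one,one)) = W,  false = false.
Bind W := plus(plus(unit,1),p(one,one)); no other remaining equation mentions W.
Delete trivial equation false = false.
Decompose plus/2: Q = p(Q,unit),  plus(h(1,Q),n) = L.
Occurs check fails: Q occurs in p(Q,unit); the equation Q = p(Q,unit) has no finite solution.

FAIL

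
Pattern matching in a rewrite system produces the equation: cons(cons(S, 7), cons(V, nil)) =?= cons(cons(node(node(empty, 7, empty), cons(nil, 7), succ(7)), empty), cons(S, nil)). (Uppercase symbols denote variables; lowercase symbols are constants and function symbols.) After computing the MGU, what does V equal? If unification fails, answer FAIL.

FAIL

Decompose cons/2: cons(S, 7) =?= cons(node(node(empty, 7, empty), cons(nil, 7), succ(7)), empty),  cons(V, nil) =?= cons(S, nil).
Decompose cons/2: S =?= node(node(empty, 7, empty), cons(nil, 7), succ(7)),  7 =?= empty.
Bind S := node(node(empty, 7, empty), cons(nil, 7), succ(7)); substituting into the one remaining equation that mentions S gives: cons(V, nil) =?= cons(node(node(empty, 7, empty), cons(nil, 7), succ(7)), nil).
Clash: constants 7 and empty differ; no unifier exists.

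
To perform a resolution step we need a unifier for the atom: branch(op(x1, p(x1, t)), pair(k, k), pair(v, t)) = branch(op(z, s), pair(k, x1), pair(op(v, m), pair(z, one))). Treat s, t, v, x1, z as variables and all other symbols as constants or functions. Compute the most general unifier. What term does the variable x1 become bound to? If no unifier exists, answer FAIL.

Decompose branch/3: op(x1, p(x1, t)) = op(z, s),  pair(k, k) = pair(k, x1),  pair(v, t) = pair(op(v, m), pair(z, one)).
Decompose op/2: x1 = z,  p(x1, t) = s.
Bind x1 := z; substituting into the 2 remaining equations that mention x1 gives: p(z, t) = s,  pair(k, k) = pair(k, z).
Bind s := p(z, t); no other remaining equation mentions s.
Decompose pair/2: k = k,  k = z.
Delete trivial equation k = k.
Bind z := k; substituting into the remaining equation gives: pair(v, t) = pair(op(v, m), pair(k, one)). Substituting into the earlier bindings gives x1 := k, s := p(k, t).
Decompose pair/2: v = op(v, m),  t = pair(k, one).
Occurs check fails: v occurs in op(v, m); the equation v = op(v, m) has no finite solution.

FAIL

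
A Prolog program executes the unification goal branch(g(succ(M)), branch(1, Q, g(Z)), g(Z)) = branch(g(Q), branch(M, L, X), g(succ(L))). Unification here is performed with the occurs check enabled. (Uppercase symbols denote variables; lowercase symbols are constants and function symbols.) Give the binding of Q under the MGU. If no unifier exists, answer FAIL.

succ(1)

Decompose branch/3: g(succ(M)) = g(Q),  branch(1, Q, g(Z)) = branch(M, L, X),  g(Z) = g(succ(L)).
Decompose g/1: succ(M) = Q.
Bind Q := succ(M); substituting into the one remaining equation that mentions Q gives: branch(1, succ(M), g(Z)) = branch(M, L, X).
Decompose branch/3: 1 = M,  succ(M) = L,  g(Z) = X.
Bind M := 1; substituting into the one remaining equation that mentions M gives: succ(1) = L. Substituting into the earlier binding gives Q := succ(1).
Bind L := succ(1); substituting into the one remaining equation that mentions L gives: g(Z) = g(succ(succ(1))).
Bind X := g(Z); no other remaining equation mentions X.
Decompose g/1: Z = succ(succ(1)).
Bind Z := succ(succ(1)). Substituting into the earlier binding gives X := g(succ(succ(1))).
MGU = { Q ↦ succ(1), M ↦ 1, L ↦ succ(1), X ↦ g(succ(succ(1))), Z ↦ succ(succ(1)) }, so Q ↦ succ(1).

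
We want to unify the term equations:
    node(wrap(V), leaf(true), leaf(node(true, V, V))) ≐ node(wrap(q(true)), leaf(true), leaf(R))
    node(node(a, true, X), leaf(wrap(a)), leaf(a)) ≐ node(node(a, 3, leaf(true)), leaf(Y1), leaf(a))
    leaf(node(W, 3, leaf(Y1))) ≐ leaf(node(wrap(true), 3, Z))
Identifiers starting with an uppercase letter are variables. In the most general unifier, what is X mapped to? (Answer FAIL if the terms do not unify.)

Decompose node/3: wrap(V) ≐ wrap(q(true)),  leaf(true) ≐ leaf(true),  leaf(node(true, V, V)) ≐ leaf(R).
Decompose wrap/1: V ≐ q(true).
Bind V := q(true); substituting into the one remaining equation that mentions V gives: leaf(node(true, q(true), q(true))) ≐ leaf(R).
Delete trivial equation leaf(true) ≐ leaf(true).
Decompose leaf/1: node(true, q(true), q(true)) ≐ R.
Bind R := node(true, q(true), q(true)); no other remaining equation mentions R.
Decompose node/3: node(a, true, X) ≐ node(a, 3, leaf(true)),  leaf(wrap(a)) ≐ leaf(Y1),  leaf(a) ≐ leaf(a).
Decompose node/3: a ≐ a,  true ≐ 3,  X ≐ leaf(true).
Delete trivial equation a ≐ a.
Clash: constants true and 3 differ; no unifier exists.

FAIL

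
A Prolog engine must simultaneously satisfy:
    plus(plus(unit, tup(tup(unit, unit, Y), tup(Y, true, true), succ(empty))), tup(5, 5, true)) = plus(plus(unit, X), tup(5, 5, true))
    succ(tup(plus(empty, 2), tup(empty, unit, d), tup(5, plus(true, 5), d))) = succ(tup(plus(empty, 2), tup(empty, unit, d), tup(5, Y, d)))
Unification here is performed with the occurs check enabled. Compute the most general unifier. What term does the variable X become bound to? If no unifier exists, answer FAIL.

Decompose plus/2: plus(unit, tup(tup(unit, unit, Y), tup(Y, true, true), succ(empty))) = plus(unit, X),  tup(5, 5, true) = tup(5, 5, true).
Decompose plus/2: unit = unit,  tup(tup(unit, unit, Y), tup(Y, true, true), succ(empty)) = X.
Delete trivial equation unit = unit.
Bind X := tup(tup(unit, unit, Y), tup(Y, true, true), succ(empty)); no other remaining equation mentions X.
Delete trivial equation tup(5, 5, true) = tup(5, 5, true).
Decompose succ/1: tup(plus(empty, 2), tup(empty, unit, d), tup(5, plus(true, 5), d)) = tup(plus(empty, 2), tup(empty, unit, d), tup(5, Y, d)).
Decompose tup/3: plus(empty, 2) = plus(empty, 2),  tup(empty, unit, d) = tup(empty, unit, d),  tup(5, plus(true, 5), d) = tup(5, Y, d).
Delete trivial equation plus(empty, 2) = plus(empty, 2).
Delete trivial equation tup(empty, unit, d) = tup(empty, unit, d).
Decompose tup/3: 5 = 5,  plus(true, 5) = Y,  d = d.
Delete trivial equation 5 = 5.
Bind Y := plus(true, 5); no other remaining equation mentions Y. Substituting into the earlier binding gives X := tup(tup(unit, unit, plus(true, 5)), tup(plus(true, 5), true, true), succ(empty)).
Delete trivial equation d = d.
MGU = { X = tup(tup(unit, unit, plus(true, 5)), tup(plus(true, 5), true, true), succ(empty)), Y = plus(true, 5) }, so X = tup(tup(unit, unit, plus(true, 5)), tup(plus(true, 5), true, true), succ(empty)).

tup(tup(unit, unit, plus(true, 5)), tup(plus(true, 5), true, true), succ(empty))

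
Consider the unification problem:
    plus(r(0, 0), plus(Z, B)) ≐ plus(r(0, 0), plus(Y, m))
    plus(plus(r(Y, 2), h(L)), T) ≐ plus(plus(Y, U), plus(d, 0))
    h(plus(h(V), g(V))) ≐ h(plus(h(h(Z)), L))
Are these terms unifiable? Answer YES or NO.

NO

Decompose plus/2: r(0, 0) ≐ r(0, 0),  plus(Z, B) ≐ plus(Y, m).
Delete trivial equation r(0, 0) ≐ r(0, 0).
Decompose plus/2: Z ≐ Y,  B ≐ m.
Bind Z := Y; substituting into the one remaining equation that mentions Z gives: h(plus(h(V), g(V))) ≐ h(plus(h(h(Y)), L)).
Bind B := m; no other remaining equation mentions B.
Decompose plus/2: plus(r(Y, 2), h(L)) ≐ plus(Y, U),  T ≐ plus(d, 0).
Decompose plus/2: r(Y, 2) ≐ Y,  h(L) ≐ U.
Occurs check fails: Y occurs in r(Y, 2); the equation Y ≐ r(Y, 2) has no finite solution.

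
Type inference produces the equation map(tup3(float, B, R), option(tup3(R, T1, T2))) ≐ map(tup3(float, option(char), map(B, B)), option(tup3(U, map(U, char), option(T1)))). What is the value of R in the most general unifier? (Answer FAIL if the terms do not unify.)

Decompose map/2: tup3(float, B, R) ≐ tup3(float, option(char), map(B, B)),  option(tup3(R, T1, T2)) ≐ option(tup3(U, map(U, char), option(T1))).
Decompose tup3/3: float ≐ float,  B ≐ option(char),  R ≐ map(B, B).
Delete trivial equation float ≐ float.
Bind B := option(char); substituting into the one remaining equation that mentions B gives: R ≐ map(option(char), option(char)).
Bind R := map(option(char), option(char)); substituting into the remaining equation gives: option(tup3(map(option(char), option(char)), T1, T2)) ≐ option(tup3(U, map(U, char), option(T1))).
Decompose option/1: tup3(map(option(char), option(char)), T1, T2) ≐ tup3(U, map(U, char), option(T1)).
Decompose tup3/3: map(option(char), option(char)) ≐ U,  T1 ≐ map(U, char),  T2 ≐ option(T1).
Bind U := map(option(char), option(char)); substituting into the one remaining equation that mentions U gives: T1 ≐ map(map(option(char), option(char)), char).
Bind T1 := map(map(option(char), option(char)), char); substituting into the remaining equation gives: T2 ≐ option(map(map(option(char), option(char)), char)).
Bind T2 := option(map(map(option(char), option(char)), char)).
MGU = { B -> option(char), R -> map(option(char), option(char)), U -> map(option(char), option(char)), T1 -> map(map(option(char), option(char)), char), T2 -> option(map(map(option(char), option(char)), char)) }, so R -> map(option(char), option(char)).

map(option(char), option(char))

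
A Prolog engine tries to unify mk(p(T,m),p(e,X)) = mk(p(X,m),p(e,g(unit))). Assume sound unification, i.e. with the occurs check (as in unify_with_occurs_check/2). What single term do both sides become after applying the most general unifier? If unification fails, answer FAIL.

Decompose mk/2: p(T,m) = p(X,m),  p(e,X) = p(e,g(unit)).
Decompose p/2: T = X,  m = m.
Bind T := X; no other remaining equation mentions T.
Delete trivial equation m = m.
Decompose p/2: e = e,  X = g(unit).
Delete trivial equation e = e.
Bind X := g(unit). Substituting into the earlier binding gives T := g(unit).
Applying the MGU to either side gives mk(p(g(unit),m),p(e,g(unit))).

mk(p(g(unit),m),p(e,g(unit)))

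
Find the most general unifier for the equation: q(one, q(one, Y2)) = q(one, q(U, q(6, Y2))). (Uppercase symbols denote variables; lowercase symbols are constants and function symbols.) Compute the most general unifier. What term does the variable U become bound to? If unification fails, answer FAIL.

FAIL

Decompose q/2: one = one,  q(one, Y2) = q(U, q(6, Y2)).
Delete trivial equation one = one.
Decompose q/2: one = U,  Y2 = q(6, Y2).
Bind U := one; no other remaining equation mentions U.
Occurs check fails: Y2 occurs in q(6, Y2); the equation Y2 = q(6, Y2) has no finite solution.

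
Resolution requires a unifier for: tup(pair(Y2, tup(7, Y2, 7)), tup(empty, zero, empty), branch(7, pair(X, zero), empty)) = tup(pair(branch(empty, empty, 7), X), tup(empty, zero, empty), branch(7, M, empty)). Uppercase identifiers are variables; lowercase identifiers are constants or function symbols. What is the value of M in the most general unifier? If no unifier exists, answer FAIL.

pair(tup(7, branch(empty, empty, 7), 7), zero)

Decompose tup/3: pair(Y2, tup(7, Y2, 7)) = pair(branch(empty, empty, 7), X),  tup(empty, zero, empty) = tup(empty, zero, empty),  branch(7, pair(X, zero), empty) = branch(7, M, empty).
Decompose pair/2: Y2 = branch(empty, empty, 7),  tup(7, Y2, 7) = X.
Bind Y2 := branch(empty, empty, 7); substituting into the one remaining equation that mentions Y2 gives: tup(7, branch(empty, empty, 7), 7) = X.
Bind X := tup(7, branch(empty, empty, 7), 7); substituting into the one remaining equation that mentions X gives: branch(7, pair(tup(7, branch(empty, empty, 7), 7), zero), empty) = branch(7, M, empty).
Delete trivial equation tup(empty, zero, empty) = tup(empty, zero, empty).
Decompose branch/3: 7 = 7,  pair(tup(7, branch(empty, empty, 7), 7), zero) = M,  empty = empty.
Delete trivial equation 7 = 7.
Bind M := pair(tup(7, branch(empty, empty, 7), 7), zero); no other remaining equation mentions M.
Delete trivial equation empty = empty.
MGU = { Y2 := branch(empty, empty, 7), X := tup(7, branch(empty, empty, 7), 7), M := pair(tup(7, branch(empty, empty, 7), 7), zero) }, so M := pair(tup(7, branch(empty, empty, 7), 7), zero).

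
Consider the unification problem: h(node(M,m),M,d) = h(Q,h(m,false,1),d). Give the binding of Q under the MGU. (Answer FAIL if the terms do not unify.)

Decompose h/3: node(M,m) = Q,  M = h(m,false,1),  d = d.
Bind Q := node(M,m); no other remaining equation mentions Q.
Bind M := h(m,false,1); no other remaining equation mentions M. Substituting into the earlier binding gives Q := node(h(m,false,1),m).
Delete trivial equation d = d.
MGU = { Q ↦ node(h(m,false,1),m), M ↦ h(m,false,1) }, so Q ↦ node(h(m,false,1),m).

node(h(m,false,1),m)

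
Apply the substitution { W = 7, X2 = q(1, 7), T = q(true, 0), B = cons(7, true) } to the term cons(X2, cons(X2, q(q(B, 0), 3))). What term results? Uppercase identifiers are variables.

cons(q(1, 7), cons(q(1, 7), q(q(cons(7, true), 0), 3)))

Replace each occurrence of X2 with q(1, 7).
Replace each occurrence of B with cons(7, true).
Result: cons(q(1, 7), cons(q(1, 7), q(q(cons(7, true), 0), 3))).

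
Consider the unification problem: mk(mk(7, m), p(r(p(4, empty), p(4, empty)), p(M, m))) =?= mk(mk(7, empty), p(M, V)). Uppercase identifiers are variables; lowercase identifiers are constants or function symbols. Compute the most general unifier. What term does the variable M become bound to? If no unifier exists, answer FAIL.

FAIL

Decompose mk/2: mk(7, m) =?= mk(7, empty),  p(r(p(4, empty), p(4, empty)), p(M, m)) =?= p(M, V).
Decompose mk/2: 7 =?= 7,  m =?= empty.
Delete trivial equation 7 =?= 7.
Clash: constants m and empty differ; no unifier exists.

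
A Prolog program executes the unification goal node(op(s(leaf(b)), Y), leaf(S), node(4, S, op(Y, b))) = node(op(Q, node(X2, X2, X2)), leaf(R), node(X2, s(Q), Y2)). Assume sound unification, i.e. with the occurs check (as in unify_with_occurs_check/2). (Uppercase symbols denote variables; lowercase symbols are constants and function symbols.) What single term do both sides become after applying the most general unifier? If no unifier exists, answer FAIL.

node(op(s(leaf(b)), node(4, 4, 4)), leaf(s(s(leaf(b)))), node(4, s(s(leaf(b))), op(node(4, 4, 4), b)))

Decompose node/3: op(s(leaf(b)), Y) = op(Q, node(X2, X2, X2)),  leaf(S) = leaf(R),  node(4, S, op(Y, b)) = node(X2, s(Q), Y2).
Decompose op/2: s(leaf(b)) = Q,  Y = node(X2, X2, X2).
Bind Q := s(leaf(b)); substituting into the one remaining equation that mentions Q gives: node(4, S, op(Y, b)) = node(X2, s(s(leaf(b))), Y2).
Bind Y := node(X2, X2, X2); substituting into the one remaining equation that mentions Y gives: node(4, S, op(node(X2, X2, X2), b)) = node(X2, s(s(leaf(b))), Y2).
Decompose leaf/1: S = R.
Bind S := R; substituting into the remaining equation gives: node(4, R, op(node(X2, X2, X2), b)) = node(X2, s(s(leaf(b))), Y2).
Decompose node/3: 4 = X2,  R = s(s(leaf(b))),  op(node(X2, X2, X2), b) = Y2.
Bind X2 := 4; substituting into the one remaining equation that mentions X2 gives: op(node(4, 4, 4), b) = Y2. Substituting into the earlier binding gives Y := node(4, 4, 4).
Bind R := s(s(leaf(b))); no other remaining equation mentions R. Substituting into the earlier binding gives S := s(s(leaf(b))).
Bind Y2 := op(node(4, 4, 4), b).
Applying the MGU to either side gives node(op(s(leaf(b)), node(4, 4, 4)), leaf(s(s(leaf(b)))), node(4, s(s(leaf(b))), op(node(4, 4, 4), b))).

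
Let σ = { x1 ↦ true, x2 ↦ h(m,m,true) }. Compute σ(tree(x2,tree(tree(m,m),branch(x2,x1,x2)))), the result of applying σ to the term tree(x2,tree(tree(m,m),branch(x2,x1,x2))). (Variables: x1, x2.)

Replace each occurrence of x1 with true.
Replace each occurrence of x2 with h(m,m,true).
Result: tree(h(m,m,true),tree(tree(m,m),branch(h(m,m,true),true,h(m,m,true)))).

tree(h(m,m,true),tree(tree(m,m),branch(h(m,m,true),true,h(m,m,true))))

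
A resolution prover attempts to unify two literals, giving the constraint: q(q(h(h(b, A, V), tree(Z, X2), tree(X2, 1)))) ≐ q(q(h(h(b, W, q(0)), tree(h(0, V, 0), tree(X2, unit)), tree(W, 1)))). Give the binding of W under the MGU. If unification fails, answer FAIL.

Decompose q/1: q(h(h(b, A, V), tree(Z, X2), tree(X2, 1))) ≐ q(h(h(b, W, q(0)), tree(h(0, V, 0), tree(X2, unit)), tree(W, 1))).
Decompose q/1: h(h(b, A, V), tree(Z, X2), tree(X2, 1)) ≐ h(h(b, W, q(0)), tree(h(0, V, 0), tree(X2, unit)), tree(W, 1)).
Decompose h/3: h(b, A, V) ≐ h(b, W, q(0)),  tree(Z, X2) ≐ tree(h(0, V, 0), tree(X2, unit)),  tree(X2, 1) ≐ tree(W, 1).
Decompose h/3: b ≐ b,  A ≐ W,  V ≐ q(0).
Delete trivial equation b ≐ b.
Bind A := W; no other remaining equation mentions A.
Bind V := q(0); substituting into the one remaining equation that mentions V gives: tree(Z, X2) ≐ tree(h(0, q(0), 0), tree(X2, unit)).
Decompose tree/2: Z ≐ h(0, q(0), 0),  X2 ≐ tree(X2, unit).
Bind Z := h(0, q(0), 0); no other remaining equation mentions Z.
Occurs check fails: X2 occurs in tree(X2, unit); the equation X2 ≐ tree(X2, unit) has no finite solution.

FAIL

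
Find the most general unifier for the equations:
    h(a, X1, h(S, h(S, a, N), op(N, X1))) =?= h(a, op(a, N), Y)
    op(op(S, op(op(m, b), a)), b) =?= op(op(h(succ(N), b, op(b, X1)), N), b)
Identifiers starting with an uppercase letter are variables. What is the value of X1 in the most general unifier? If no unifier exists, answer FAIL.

Decompose h/3: a =?= a,  X1 =?= op(a, N),  h(S, h(S, a, N), op(N, X1)) =?= Y.
Delete trivial equation a =?= a.
Bind X1 := op(a, N); substituting into the remaining equations gives: h(S, h(S, a, N), op(N, op(a, N))) =?= Y,  op(op(S, op(op(m, b), a)), b) =?= op(op(h(succ(N), b, op(b, op(a, N))), N), b).
Bind Y := h(S, h(S, a, N), op(N, op(a, N))); no other remaining equation mentions Y.
Decompose op/2: op(S, op(op(m, b), a)) =?= op(h(succ(N), b, op(b, op(a, N))), N),  b =?= b.
Decompose op/2: S =?= h(succ(N), b, op(b, op(a, N))),  op(op(m, b), a) =?= N.
Bind S := h(succ(N), b, op(b, op(a, N))); no other remaining equation mentions S. Substituting into the earlier binding gives Y := h(h(succ(N), b, op(b, op(a, N))), h(h(succ(N), b, op(b, op(a, N))), a, N), op(N, op(a, N))).
Bind N := op(op(m, b), a); no other remaining equation mentions N. Substituting into the earlier bindings gives X1 := op(a, op(op(m, b), a)), Y := h(h(succ(op(op(m, b), a)), b, op(b, op(a, op(op(m, b), a)))), h(h(succ(op(op(m, b), a)), b, op(b, op(a, op(op(m, b), a)))), a, op(op(m, b), a)), op(op(op(m, b), a), op(a, op(op(m, b), a)))), S := h(succ(op(op(m, b), a)), b, op(b, op(a, op(op(m, b), a)))).
Delete trivial equation b =?= b.
MGU = { X1 ↦ op(a, op(op(m, b), a)), Y ↦ h(h(succ(op(op(m, b), a)), b, op(b, op(a, op(op(m, b), a)))), h(h(succ(op(op(m, b), a)), b, op(b, op(a, op(op(m, b), a)))), a, op(op(m, b), a)), op(op(op(m, b), a), op(a, op(op(m, b), a)))), S ↦ h(succ(op(op(m, b), a)), b, op(b, op(a, op(op(m, b), a)))), N ↦ op(op(m, b), a) }, so X1 ↦ op(a, op(op(m, b), a)).

op(a, op(op(m, b), a))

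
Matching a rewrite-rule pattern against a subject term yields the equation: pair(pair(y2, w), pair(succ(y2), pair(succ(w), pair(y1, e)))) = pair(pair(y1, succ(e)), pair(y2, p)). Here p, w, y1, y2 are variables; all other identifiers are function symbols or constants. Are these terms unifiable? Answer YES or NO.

NO

Decompose pair/2: pair(y2, w) = pair(y1, succ(e)),  pair(succ(y2), pair(succ(w), pair(y1, e))) = pair(y2, p).
Decompose pair/2: y2 = y1,  w = succ(e).
Bind y2 := y1; substituting into the one remaining equation that mentions y2 gives: pair(succ(y1), pair(succ(w), pair(y1, e))) = pair(y1, p).
Bind w := succ(e); substituting into the remaining equation gives: pair(succ(y1), pair(succ(succ(e)), pair(y1, e))) = pair(y1, p).
Decompose pair/2: succ(y1) = y1,  pair(succ(succ(e)), pair(y1, e)) = p.
Occurs check fails: y1 occurs in succ(y1); the equation y1 = succ(y1) has no finite solution.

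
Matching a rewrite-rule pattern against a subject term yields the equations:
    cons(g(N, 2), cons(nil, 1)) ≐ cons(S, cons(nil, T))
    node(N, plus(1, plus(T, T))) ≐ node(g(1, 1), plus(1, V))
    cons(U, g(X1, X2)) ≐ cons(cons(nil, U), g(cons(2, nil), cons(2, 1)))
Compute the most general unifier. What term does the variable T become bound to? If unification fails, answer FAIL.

Decompose cons/2: g(N, 2) ≐ S,  cons(nil, 1) ≐ cons(nil, T).
Bind S := g(N, 2); no other remaining equation mentions S.
Decompose cons/2: nil ≐ nil,  1 ≐ T.
Delete trivial equation nil ≐ nil.
Bind T := 1; substituting into the one remaining equation that mentions T gives: node(N, plus(1, plus(1, 1))) ≐ node(g(1, 1), plus(1, V)).
Decompose node/2: N ≐ g(1, 1),  plus(1, plus(1, 1)) ≐ plus(1, V).
Bind N := g(1, 1); no other remaining equation mentions N. Substituting into the earlier binding gives S := g(g(1, 1), 2).
Decompose plus/2: 1 ≐ 1,  plus(1, 1) ≐ V.
Delete trivial equation 1 ≐ 1.
Bind V := plus(1, 1); no other remaining equation mentions V.
Decompose cons/2: U ≐ cons(nil, U),  g(X1, X2) ≐ g(cons(2, nil), cons(2, 1)).
Occurs check fails: U occurs in cons(nil, U); the equation U ≐ cons(nil, U) has no finite solution.

FAIL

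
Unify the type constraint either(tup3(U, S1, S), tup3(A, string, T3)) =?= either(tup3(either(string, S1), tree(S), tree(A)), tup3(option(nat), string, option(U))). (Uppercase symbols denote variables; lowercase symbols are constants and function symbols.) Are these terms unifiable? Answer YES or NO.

YES

Decompose either/2: tup3(U, S1, S) =?= tup3(either(string, S1), tree(S), tree(A)),  tup3(A, string, T3) =?= tup3(option(nat), string, option(U)).
Decompose tup3/3: U =?= either(string, S1),  S1 =?= tree(S),  S =?= tree(A).
Bind U := either(string, S1); substituting into the one remaining equation that mentions U gives: tup3(A, string, T3) =?= tup3(option(nat), string, option(either(string, S1))).
Bind S1 := tree(S); substituting into the one remaining equation that mentions S1 gives: tup3(A, string, T3) =?= tup3(option(nat), string, option(either(string, tree(S)))). Substituting into the earlier binding gives U := either(string, tree(S)).
Bind S := tree(A); substituting into the remaining equation gives: tup3(A, string, T3) =?= tup3(option(nat), string, option(either(string, tree(tree(A))))). Substituting into the earlier bindings gives U := either(string, tree(tree(A))), S1 := tree(tree(A)).
Decompose tup3/3: A =?= option(nat),  string =?= string,  T3 =?= option(either(string, tree(tree(A)))).
Bind A := option(nat); substituting into the one remaining equation that mentions A gives: T3 =?= option(either(string, tree(tree(option(nat))))). Substituting into the earlier bindings gives U := either(string, tree(tree(option(nat)))), S1 := tree(tree(option(nat))), S := tree(option(nat)).
Delete trivial equation string =?= string.
Bind T3 := option(either(string, tree(tree(option(nat))))).
No equations remain and no clash or occurs-check failure arose, so a unifier exists.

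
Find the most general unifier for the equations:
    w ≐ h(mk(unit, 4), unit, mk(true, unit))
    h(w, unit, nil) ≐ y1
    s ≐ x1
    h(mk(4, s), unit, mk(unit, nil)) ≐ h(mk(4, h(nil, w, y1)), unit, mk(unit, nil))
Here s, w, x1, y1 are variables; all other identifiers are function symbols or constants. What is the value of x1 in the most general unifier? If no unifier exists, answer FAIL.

h(nil, h(mk(unit, 4), unit, mk(true, unit)), h(h(mk(unit, 4), unit, mk(true, unit)), unit, nil))

Bind w := h(mk(unit, 4), unit, mk(true, unit)); substituting into the 2 remaining equations that mention w gives: h(h(mk(unit, 4), unit, mk(true, unit)), unit, nil) ≐ y1,  h(mk(4, s), unit, mk(unit, nil)) ≐ h(mk(4, h(nil, h(mk(unit, 4), unit, mk(true, unit)), y1)), unit, mk(unit, nil)).
Bind y1 := h(h(mk(unit, 4), unit, mk(true, unit)), unit, nil); substituting into the one remaining equation that mentions y1 gives: h(mk(4, s), unit, mk(unit, nil)) ≐ h(mk(4, h(nil, h(mk(unit, 4), unit, mk(true, unit)), h(h(mk(unit, 4), unit, mk(true, unit)), unit, nil))), unit, mk(unit, nil)).
Bind s := x1; substituting into the remaining equation gives: h(mk(4, x1), unit, mk(unit, nil)) ≐ h(mk(4, h(nil, h(mk(unit, 4), unit, mk(true, unit)), h(h(mk(unit, 4), unit, mk(true, unit)), unit, nil))), unit, mk(unit, nil)).
Decompose h/3: mk(4, x1) ≐ mk(4, h(nil, h(mk(unit, 4), unit, mk(true, unit)), h(h(mk(unit, 4), unit, mk(true, unit)), unit, nil))),  unit ≐ unit,  mk(unit, nil) ≐ mk(unit, nil).
Decompose mk/2: 4 ≐ 4,  x1 ≐ h(nil, h(mk(unit, 4), unit, mk(true, unit)), h(h(mk(unit, 4), unit, mk(true, unit)), unit, nil)).
Delete trivial equation 4 ≐ 4.
Bind x1 := h(nil, h(mk(unit, 4), unit, mk(true, unit)), h(h(mk(unit, 4), unit, mk(true, unit)), unit, nil)); no other remaining equation mentions x1. Substituting into the earlier binding gives s := h(nil, h(mk(unit, 4), unit, mk(true, unit)), h(h(mk(unit, 4), unit, mk(true, unit)), unit, nil)).
Delete trivial equation unit ≐ unit.
Delete trivial equation mk(unit, nil) ≐ mk(unit, nil).
MGU = { w := h(mk(unit, 4), unit, mk(true, unit)), y1 := h(h(mk(unit, 4), unit, mk(true, unit)), unit, nil), s := h(nil, h(mk(unit, 4), unit, mk(true, unit)), h(h(mk(unit, 4), unit, mk(true, unit)), unit, nil)), x1 := h(nil, h(mk(unit, 4), unit, mk(true, unit)), h(h(mk(unit, 4), unit, mk(true, unit)), unit, nil)) }, so x1 := h(nil, h(mk(unit, 4), unit, mk(true, unit)), h(h(mk(unit, 4), unit, mk(true, unit)), unit, nil)).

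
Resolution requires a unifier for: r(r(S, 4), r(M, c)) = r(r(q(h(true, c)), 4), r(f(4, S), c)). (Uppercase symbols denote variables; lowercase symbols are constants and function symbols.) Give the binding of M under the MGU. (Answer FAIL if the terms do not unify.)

f(4, q(h(true, c)))

Decompose r/2: r(S, 4) = r(q(h(true, c)), 4),  r(M, c) = r(f(4, S), c).
Decompose r/2: S = q(h(true, c)),  4 = 4.
Bind S := q(h(true, c)); substituting into the one remaining equation that mentions S gives: r(M, c) = r(f(4, q(h(true, c))), c).
Delete trivial equation 4 = 4.
Decompose r/2: M = f(4, q(h(true, c))),  c = c.
Bind M := f(4, q(h(true, c))); no other remaining equation mentions M.
Delete trivial equation c = c.
MGU = { S := q(h(true, c)), M := f(4, q(h(true, c))) }, so M := f(4, q(h(true, c))).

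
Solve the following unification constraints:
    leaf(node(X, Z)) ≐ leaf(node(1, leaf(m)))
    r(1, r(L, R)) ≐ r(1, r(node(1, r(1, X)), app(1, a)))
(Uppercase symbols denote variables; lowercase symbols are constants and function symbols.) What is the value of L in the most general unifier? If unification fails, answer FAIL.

Decompose leaf/1: node(X, Z) ≐ node(1, leaf(m)).
Decompose node/2: X ≐ 1,  Z ≐ leaf(m).
Bind X := 1; substituting into the one remaining equation that mentions X gives: r(1, r(L, R)) ≐ r(1, r(node(1, r(1, 1)), app(1, a))).
Bind Z := leaf(m); no other remaining equation mentions Z.
Decompose r/2: 1 ≐ 1,  r(L, R) ≐ r(node(1, r(1, 1)), app(1, a)).
Delete trivial equation 1 ≐ 1.
Decompose r/2: L ≐ node(1, r(1, 1)),  R ≐ app(1, a).
Bind L := node(1, r(1, 1)); no other remaining equation mentions L.
Bind R := app(1, a).
MGU = { X -> 1, Z -> leaf(m), L -> node(1, r(1, 1)), R -> app(1, a) }, so L -> node(1, r(1, 1)).

node(1, r(1, 1))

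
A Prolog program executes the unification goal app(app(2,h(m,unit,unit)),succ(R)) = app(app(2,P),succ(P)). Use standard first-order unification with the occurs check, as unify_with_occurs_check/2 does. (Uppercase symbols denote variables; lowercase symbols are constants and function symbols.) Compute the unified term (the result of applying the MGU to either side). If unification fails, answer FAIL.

app(app(2,h(m,unit,unit)),succ(h(m,unit,unit)))

Decompose app/2: app(2,h(m,unit,unit)) = app(2,P),  succ(R) = succ(P).
Decompose app/2: 2 = 2,  h(m,unit,unit) = P.
Delete trivial equation 2 = 2.
Bind P := h(m,unit,unit); substituting into the remaining equation gives: succ(R) = succ(h(m,unit,unit)).
Decompose succ/1: R = h(m,unit,unit).
Bind R := h(m,unit,unit).
Applying the MGU to either side gives app(app(2,h(m,unit,unit)),succ(h(m,unit,unit))).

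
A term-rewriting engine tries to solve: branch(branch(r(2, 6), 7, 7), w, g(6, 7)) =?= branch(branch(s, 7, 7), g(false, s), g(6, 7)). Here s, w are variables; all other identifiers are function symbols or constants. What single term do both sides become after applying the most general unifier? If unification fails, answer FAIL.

branch(branch(r(2, 6), 7, 7), g(false, r(2, 6)), g(6, 7))

Decompose branch/3: branch(r(2, 6), 7, 7) =?= branch(s, 7, 7),  w =?= g(false, s),  g(6, 7) =?= g(6, 7).
Decompose branch/3: r(2, 6) =?= s,  7 =?= 7,  7 =?= 7.
Bind s := r(2, 6); substituting into the one remaining equation that mentions s gives: w =?= g(false, r(2, 6)).
Delete trivial equation 7 =?= 7.
Delete trivial equation 7 =?= 7.
Bind w := g(false, r(2, 6)); no other remaining equation mentions w.
Delete trivial equation g(6, 7) =?= g(6, 7).
Applying the MGU to either side gives branch(branch(r(2, 6), 7, 7), g(false, r(2, 6)), g(6, 7)).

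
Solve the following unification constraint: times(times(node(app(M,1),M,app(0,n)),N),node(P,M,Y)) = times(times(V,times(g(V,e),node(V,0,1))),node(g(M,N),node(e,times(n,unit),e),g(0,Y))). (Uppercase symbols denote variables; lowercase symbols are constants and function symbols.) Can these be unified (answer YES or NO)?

Decompose times/2: times(node(app(M,1),M,app(0,n)),N) = times(V,times(g(V,e),node(V,0,1))),  node(P,M,Y) = node(g(M,N),node(e,times(n,unit),e),g(0,Y)).
Decompose times/2: node(app(M,1),M,app(0,n)) = V,  N = times(g(V,e),node(V,0,1)).
Bind V := node(app(M,1),M,app(0,n)); substituting into the one remaining equation that mentions V gives: N = times(g(node(app(M,1),M,app(0,n)),e),node(node(app(M,1),M,app(0,n)),0,1)).
Bind N := times(g(node(app(M,1),M,app(0,n)),e),node(node(app(M,1),M,app(0,n)),0,1)); substituting into the remaining equation gives: node(P,M,Y) = node(g(M,times(g(node(app(M,1),M,app(0,n)),e),node(node(app(M,1),M,app(0,n)),0,1))),node(e,times(n,unit),e),g(0,Y)).
Decompose node/3: P = g(M,times(g(node(app(M,1),M,app(0,n)),e),node(node(app(M,1),M,app(0,n)),0,1))),  M = node(e,times(n,unit),e),  Y = g(0,Y).
Bind P := g(M,times(g(node(app(M,1),M,app(0,n)),e),node(node(app(M,1),M,app(0,n)),0,1))); no other remaining equation mentions P.
Bind M := node(e,times(n,unit),e); no other remaining equation mentions M. Substituting into the earlier bindings gives V := node(app(node(e,times(n,unit),e),1),node(e,times(n,unit),e),app(0,n)), N := times(g(node(app(node(e,times(n,unit),e),1),node(e,times(n,unit),e),app(0,n)),e),node(node(app(node(e,times(n,unit),e),1),node(e,times(n,unit),e),app(0,n)),0,1)), P := g(node(e,times(n,unit),e),times(g(node(app(node(e,times(n,unit),e),1),node(e,times(n,unit),e),app(0,n)),e),node(node(app(node(e,times(n,unit),e),1),node(e,times(n,unit),e),app(0,n)),0,1))).
Occurs check fails: Y occurs in g(0,Y); the equation Y = g(0,Y) has no finite solution.

NO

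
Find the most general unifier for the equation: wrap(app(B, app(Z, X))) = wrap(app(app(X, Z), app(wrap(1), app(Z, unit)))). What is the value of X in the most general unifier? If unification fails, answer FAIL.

Decompose wrap/1: app(B, app(Z, X)) = app(app(X, Z), app(wrap(1), app(Z, unit))).
Decompose app/2: B = app(X, Z),  app(Z, X) = app(wrap(1), app(Z, unit)).
Bind B := app(X, Z); no other remaining equation mentions B.
Decompose app/2: Z = wrap(1),  X = app(Z, unit).
Bind Z := wrap(1); substituting into the remaining equation gives: X = app(wrap(1), unit). Substituting into the earlier binding gives B := app(X, wrap(1)).
Bind X := app(wrap(1), unit). Substituting into the earlier binding gives B := app(app(wrap(1), unit), wrap(1)).
MGU = { B -> app(app(wrap(1), unit), wrap(1)), Z -> wrap(1), X -> app(wrap(1), unit) }, so X -> app(wrap(1), unit).

app(wrap(1), unit)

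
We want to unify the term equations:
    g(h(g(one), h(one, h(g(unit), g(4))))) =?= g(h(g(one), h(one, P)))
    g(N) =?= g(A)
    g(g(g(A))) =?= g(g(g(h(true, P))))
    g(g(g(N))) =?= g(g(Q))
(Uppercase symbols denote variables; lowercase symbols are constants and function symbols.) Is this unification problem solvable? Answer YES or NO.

YES

Decompose g/1: h(g(one), h(one, h(g(unit), g(4)))) =?= h(g(one), h(one, P)).
Decompose h/2: g(one) =?= g(one),  h(one, h(g(unit), g(4))) =?= h(one, P).
Delete trivial equation g(one) =?= g(one).
Decompose h/2: one =?= one,  h(g(unit), g(4)) =?= P.
Delete trivial equation one =?= one.
Bind P := h(g(unit), g(4)); substituting into the one remaining equation that mentions P gives: g(g(g(A))) =?= g(g(g(h(true, h(g(unit), g(4)))))).
Decompose g/1: N =?= A.
Bind N := A; substituting into the one remaining equation that mentions N gives: g(g(g(A))) =?= g(g(Q)).
Decompose g/1: g(g(A)) =?= g(g(h(true, h(g(unit), g(4))))).
Decompose g/1: g(A) =?= g(h(true, h(g(unit), g(4)))).
Decompose g/1: A =?= h(true, h(g(unit), g(4))).
Bind A := h(true, h(g(unit), g(4))); substituting into the remaining equation gives: g(g(g(h(true, h(g(unit), g(4)))))) =?= g(g(Q)). Substituting into the earlier binding gives N := h(true, h(g(unit), g(4))).
Decompose g/1: g(g(h(true, h(g(unit), g(4))))) =?= g(Q).
Decompose g/1: g(h(true, h(g(unit), g(4)))) =?= Q.
Bind Q := g(h(true, h(g(unit), g(4)))).
No equations remain and no clash or occurs-check failure arose, so a unifier exists.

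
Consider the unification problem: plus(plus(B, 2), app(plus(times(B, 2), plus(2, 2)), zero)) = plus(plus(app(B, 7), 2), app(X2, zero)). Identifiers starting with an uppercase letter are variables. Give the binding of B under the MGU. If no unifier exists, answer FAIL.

FAIL

Decompose plus/2: plus(B, 2) = plus(app(B, 7), 2),  app(plus(times(B, 2), plus(2, 2)), zero) = app(X2, zero).
Decompose plus/2: B = app(B, 7),  2 = 2.
Occurs check fails: B occurs in app(B, 7); the equation B = app(B, 7) has no finite solution.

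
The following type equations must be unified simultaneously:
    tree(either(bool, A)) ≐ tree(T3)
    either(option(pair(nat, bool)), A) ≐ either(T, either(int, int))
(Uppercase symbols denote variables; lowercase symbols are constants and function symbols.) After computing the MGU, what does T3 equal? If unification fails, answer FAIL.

either(bool, either(int, int))

Decompose tree/1: either(bool, A) ≐ T3.
Bind T3 := either(bool, A); no other remaining equation mentions T3.
Decompose either/2: option(pair(nat, bool)) ≐ T,  A ≐ either(int, int).
Bind T := option(pair(nat, bool)); no other remaining equation mentions T.
Bind A := either(int, int). Substituting into the earlier binding gives T3 := either(bool, either(int, int)).
MGU = { T3 := either(bool, either(int, int)), T := option(pair(nat, bool)), A := either(int, int) }, so T3 := either(bool, either(int, int)).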